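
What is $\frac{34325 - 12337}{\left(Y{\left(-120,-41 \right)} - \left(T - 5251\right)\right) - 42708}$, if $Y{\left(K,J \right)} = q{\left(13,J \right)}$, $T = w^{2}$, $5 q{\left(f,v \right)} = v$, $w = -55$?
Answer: $- \frac{109940}{202451} \approx -0.54305$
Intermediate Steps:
$q{\left(f,v \right)} = \frac{v}{5}$
$T = 3025$ ($T = \left(-55\right)^{2} = 3025$)
$Y{\left(K,J \right)} = \frac{J}{5}$
$\frac{34325 - 12337}{\left(Y{\left(-120,-41 \right)} - \left(T - 5251\right)\right) - 42708} = \frac{34325 - 12337}{\left(\frac{1}{5} \left(-41\right) - \left(3025 - 5251\right)\right) - 42708} = \frac{21988}{\left(- \frac{41}{5} - \left(3025 - 5251\right)\right) - 42708} = \frac{21988}{\left(- \frac{41}{5} - -2226\right) - 42708} = \frac{21988}{\left(- \frac{41}{5} + 2226\right) - 42708} = \frac{21988}{\frac{11089}{5} - 42708} = \frac{21988}{- \frac{202451}{5}} = 21988 \left(- \frac{5}{202451}\right) = - \frac{109940}{202451}$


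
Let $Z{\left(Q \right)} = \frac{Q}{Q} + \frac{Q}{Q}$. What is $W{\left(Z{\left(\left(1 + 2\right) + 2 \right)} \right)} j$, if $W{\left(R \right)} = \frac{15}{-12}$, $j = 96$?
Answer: $-120$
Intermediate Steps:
$Z{\left(Q \right)} = 2$ ($Z{\left(Q \right)} = 1 + 1 = 2$)
$W{\left(R \right)} = - \frac{5}{4}$ ($W{\left(R \right)} = 15 \left(- \frac{1}{12}\right) = - \frac{5}{4}$)
$W{\left(Z{\left(\left(1 + 2\right) + 2 \right)} \right)} j = \left(- \frac{5}{4}\right) 96 = -120$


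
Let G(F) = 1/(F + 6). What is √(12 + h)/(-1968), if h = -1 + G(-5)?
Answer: -√3/984 ≈ -0.0017602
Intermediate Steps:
G(F) = 1/(6 + F)
h = 0 (h = -1 + 1/(6 - 5) = -1 + 1/1 = -1 + 1 = 0)
√(12 + h)/(-1968) = √(12 + 0)/(-1968) = -√3/984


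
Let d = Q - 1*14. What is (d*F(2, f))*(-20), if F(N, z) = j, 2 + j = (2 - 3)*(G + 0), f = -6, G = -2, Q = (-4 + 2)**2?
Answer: 0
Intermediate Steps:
Q = 4 (Q = (-2)**2 = 4)
d = -10 (d = 4 - 1*14 = 4 - 14 = -10)
j = 0 (j = -2 + (2 - 3)*(-2 + 0) = -2 - 1*(-2) = -2 + 2 = 0)
F(N, z) = 0
(d*F(2, f))*(-20) = -10*0*(-20) = 0*(-20) = 0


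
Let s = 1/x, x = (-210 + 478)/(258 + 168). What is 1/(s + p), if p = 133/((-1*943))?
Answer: 126362/183037 ≈ 0.69036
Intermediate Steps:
p = -133/943 (p = 133/(-943) = 133*(-1/943) = -133/943 ≈ -0.14104)
x = 134/213 (x = 268/426 = 268*(1/426) = 134/213 ≈ 0.62911)
s = 213/134 (s = 1/(134/213) = 213/134 ≈ 1.5896)
1/(s + p) = 1/(213/134 - 133/943) = 1/(183037/126362) = 126362/183037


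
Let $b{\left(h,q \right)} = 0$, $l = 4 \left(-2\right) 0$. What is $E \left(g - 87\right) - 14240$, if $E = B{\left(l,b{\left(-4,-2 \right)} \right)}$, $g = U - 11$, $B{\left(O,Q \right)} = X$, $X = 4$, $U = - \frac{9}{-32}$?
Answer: $- \frac{117047}{8} \approx -14631.0$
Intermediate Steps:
$l = 0$ ($l = \left(-8\right) 0 = 0$)
$U = \frac{9}{32}$ ($U = \left(-9\right) \left(- \frac{1}{32}\right) = \frac{9}{32} \approx 0.28125$)
$B{\left(O,Q \right)} = 4$
$g = - \frac{343}{32}$ ($g = \frac{9}{32} - 11 = - \frac{343}{32} \approx -10.719$)
$E = 4$
$E \left(g - 87\right) - 14240 = 4 \left(- \frac{343}{32} - 87\right) - 14240 = 4 \left(- \frac{3127}{32}\right) - 14240 = - \frac{3127}{8} - 14240 = - \frac{117047}{8}$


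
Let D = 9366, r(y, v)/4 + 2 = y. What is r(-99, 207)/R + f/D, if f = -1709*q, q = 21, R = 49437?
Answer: -84668017/22048902 ≈ -3.8400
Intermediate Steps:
r(y, v) = -8 + 4*y
f = -35889 (f = -1709*21 = -35889)
r(-99, 207)/R + f/D = (-8 + 4*(-99))/49437 - 35889/9366 = (-8 - 396)*(1/49437) - 35889*1/9366 = -404*1/49437 - 1709/446 = -404/49437 - 1709/446 = -84668017/22048902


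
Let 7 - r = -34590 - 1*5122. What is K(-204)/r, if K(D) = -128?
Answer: -128/39719 ≈ -0.0032226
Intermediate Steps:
r = 39719 (r = 7 - (-34590 - 1*5122) = 7 - (-34590 - 5122) = 7 - 1*(-39712) = 7 + 39712 = 39719)
K(-204)/r = -128/39719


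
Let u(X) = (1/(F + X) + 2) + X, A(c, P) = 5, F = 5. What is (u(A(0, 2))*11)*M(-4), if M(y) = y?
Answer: -1562/5 ≈ -312.40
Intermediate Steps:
u(X) = 2 + X + 1/(5 + X) (u(X) = (1/(5 + X) + 2) + X = (2 + 1/(5 + X)) + X = 2 + X + 1/(5 + X))
(u(A(0, 2))*11)*M(-4) = (((11 + 5**2 + 7*5)/(5 + 5))*11)*(-4) = (((11 + 25 + 35)/10)*11)*(-4) = (((1/10)*71)*11)*(-4) = ((71/10)*11)*(-4) = (781/10)*(-4) = -1562/5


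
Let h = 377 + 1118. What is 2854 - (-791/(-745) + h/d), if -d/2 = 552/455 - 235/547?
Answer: 1106203867557/290578310 ≈ 3806.9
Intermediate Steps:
h = 1495
d = -390038/248885 (d = -2*(552/455 - 235/547) = -2*195019/248885 = -390038/248885 ≈ -1.5671)
2854 - (-791/(-745) + h/d) = 2854 - (-791/(-745) + 1495/(-390038/248885)) = 2854 - (-791*(-1/745) + 1495*(-248885/390038)) = 2854 - (791/745 - 372083075/390038) = 2854 - 1*(-276893370817/290578310) = 2854 + 276893370817/290578310 = 1106203867557/290578310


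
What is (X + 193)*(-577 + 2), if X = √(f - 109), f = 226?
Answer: -110975 - 1725*√13 ≈ -1.1719e+5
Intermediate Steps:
X = 3*√13 (X = √(226 - 109) = √117 = 3*√13 ≈ 10.817)
(X + 193)*(-577 + 2) = (3*√13 + 193)*(-577 + 2) = (193 + 3*√13)*(-575) = -110975 - 1725*√13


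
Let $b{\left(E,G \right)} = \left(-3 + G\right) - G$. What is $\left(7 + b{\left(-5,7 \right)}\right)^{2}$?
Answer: $16$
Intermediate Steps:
$b{\left(E,G \right)} = -3$
$\left(7 + b{\left(-5,7 \right)}\right)^{2} = \left(7 - 3\right)^{2} = 4^{2} = 16$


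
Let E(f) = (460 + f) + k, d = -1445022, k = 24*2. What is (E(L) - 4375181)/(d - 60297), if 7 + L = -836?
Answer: 4375516/1505319 ≈ 2.9067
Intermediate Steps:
k = 48
L = -843 (L = -7 - 836 = -843)
E(f) = 508 + f (E(f) = (460 + f) + 48 = 508 + f)
(E(L) - 4375181)/(d - 60297) = ((508 - 843) - 4375181)/(-1445022 - 60297) = (-335 - 4375181)/(-1505319) = -4375516*(-1/1505319) = 4375516/1505319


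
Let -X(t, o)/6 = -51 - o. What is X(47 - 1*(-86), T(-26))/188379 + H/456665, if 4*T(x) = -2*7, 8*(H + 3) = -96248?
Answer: -64751617/2606851395 ≈ -0.024839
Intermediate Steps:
H = -12034 (H = -3 + (⅛)*(-96248) = -3 - 12031 = -12034)
T(x) = -7/2 (T(x) = (-2*7)/4 = (¼)*(-14) = -7/2)
X(t, o) = 306 + 6*o (X(t, o) = -6*(-51 - o) = 306 + 6*o)
X(47 - 1*(-86), T(-26))/188379 + H/456665 = (306 + 6*(-7/2))/188379 - 12034/456665 = (306 - 21)*(1/188379) - 12034*1/456665 = 285*(1/188379) - 1094/41515 = 95/62793 - 1094/41515 = -64751617/2606851395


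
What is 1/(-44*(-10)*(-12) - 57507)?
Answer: -1/62787 ≈ -1.5927e-5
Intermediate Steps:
1/(-44*(-10)*(-12) - 57507) = 1/(440*(-12) - 57507) = 1/(-5280 - 57507) = 1/(-62787) = -1/62787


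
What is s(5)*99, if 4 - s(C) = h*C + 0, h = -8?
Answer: 4356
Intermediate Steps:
s(C) = 4 + 8*C (s(C) = 4 - (-8*C + 0) = 4 - (-8)*C = 4 + 8*C)
s(5)*99 = (4 + 8*5)*99 = (4 + 40)*99 = 44*99 = 4356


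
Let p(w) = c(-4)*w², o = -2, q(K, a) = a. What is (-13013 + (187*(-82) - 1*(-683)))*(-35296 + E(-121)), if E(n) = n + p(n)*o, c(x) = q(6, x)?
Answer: -2260453104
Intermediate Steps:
c(x) = x
p(w) = -4*w²
E(n) = n + 8*n² (E(n) = n - 4*n²*(-2) = n + 8*n²)
(-13013 + (187*(-82) - 1*(-683)))*(-35296 + E(-121)) = (-13013 + (187*(-82) - 1*(-683)))*(-35296 - 121*(1 + 8*(-121))) = (-13013 + (-15334 + 683))*(-35296 - 121*(1 - 968)) = (-13013 - 14651)*(-35296 - 121*(-967)) = -27664*(-35296 + 117007) = -27664*81711 = -2260453104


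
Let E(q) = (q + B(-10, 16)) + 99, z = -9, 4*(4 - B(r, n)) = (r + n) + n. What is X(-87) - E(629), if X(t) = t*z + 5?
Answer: 123/2 ≈ 61.500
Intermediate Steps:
B(r, n) = 4 - n/2 - r/4 (B(r, n) = 4 - ((r + n) + n)/4 = 4 - ((n + r) + n)/4 = 4 - (r + 2*n)/4 = 4 + (-n/2 - r/4) = 4 - n/2 - r/4)
E(q) = 195/2 + q (E(q) = (q + (4 - 1/2*16 - 1/4*(-10))) + 99 = (q + (4 - 8 + 5/2)) + 99 = (q - 3/2) + 99 = (-3/2 + q) + 99 = 195/2 + q)
X(t) = 5 - 9*t (X(t) = t*(-9) + 5 = -9*t + 5 = 5 - 9*t)
X(-87) - E(629) = (5 - 9*(-87)) - (195/2 + 629) = (5 + 783) - 1*1453/2 = 788 - 1453/2 = 123/2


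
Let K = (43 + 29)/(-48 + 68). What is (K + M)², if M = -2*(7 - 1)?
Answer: 1764/25 ≈ 70.560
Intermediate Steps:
M = -12 (M = -2*6 = -12)
K = 18/5 (K = 72/20 = 72*(1/20) = 18/5 ≈ 3.6000)
(K + M)² = (18/5 - 12)² = (-42/5)² = 1764/25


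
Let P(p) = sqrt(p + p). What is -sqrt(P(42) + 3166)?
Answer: -sqrt(3166 + 2*sqrt(21)) ≈ -56.349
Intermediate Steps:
P(p) = sqrt(2)*sqrt(p) (P(p) = sqrt(2*p) = sqrt(2)*sqrt(p))
-sqrt(P(42) + 3166) = -sqrt(sqrt(2)*sqrt(42) + 3166) = -sqrt(2*sqrt(21) + 3166) = -sqrt(3166 + 2*sqrt(21))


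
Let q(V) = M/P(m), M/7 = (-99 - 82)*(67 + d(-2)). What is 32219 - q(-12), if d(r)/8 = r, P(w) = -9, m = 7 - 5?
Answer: 75118/3 ≈ 25039.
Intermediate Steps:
m = 2
d(r) = 8*r
M = -64617 (M = 7*((-99 - 82)*(67 + 8*(-2))) = 7*(-181*(67 - 16)) = 7*(-181*51) = 7*(-9231) = -64617)
q(V) = 21539/3 (q(V) = -64617/(-9) = -64617*(-⅑) = 21539/3)
32219 - q(-12) = 32219 - 1*21539/3 = 32219 - 21539/3 = 75118/3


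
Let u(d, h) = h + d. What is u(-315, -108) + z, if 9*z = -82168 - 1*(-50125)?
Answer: -11950/3 ≈ -3983.3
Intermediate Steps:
u(d, h) = d + h
z = -10681/3 (z = (-82168 - 1*(-50125))/9 = (-82168 + 50125)/9 = (⅑)*(-32043) = -10681/3 ≈ -3560.3)
u(-315, -108) + z = (-315 - 108) - 10681/3 = -423 - 10681/3 = -11950/3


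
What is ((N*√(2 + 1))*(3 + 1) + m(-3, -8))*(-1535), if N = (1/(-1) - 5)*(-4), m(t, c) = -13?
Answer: 19955 - 147360*√3 ≈ -2.3528e+5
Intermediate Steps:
N = 24 (N = (-1 - 5)*(-4) = -6*(-4) = 24)
((N*√(2 + 1))*(3 + 1) + m(-3, -8))*(-1535) = ((24*√(2 + 1))*(3 + 1) - 13)*(-1535) = ((24*√3)*4 - 13)*(-1535) = (96*√3 - 13)*(-1535) = (-13 + 96*√3)*(-1535) = 19955 - 147360*√3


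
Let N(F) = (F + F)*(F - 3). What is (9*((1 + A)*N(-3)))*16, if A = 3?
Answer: 20736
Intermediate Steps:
N(F) = 2*F*(-3 + F) (N(F) = (2*F)*(-3 + F) = 2*F*(-3 + F))
(9*((1 + A)*N(-3)))*16 = (9*((1 + 3)*(2*(-3)*(-3 - 3))))*16 = (9*(4*(2*(-3)*(-6))))*16 = (9*(4*36))*16 = (9*144)*16 = 1296*16 = 20736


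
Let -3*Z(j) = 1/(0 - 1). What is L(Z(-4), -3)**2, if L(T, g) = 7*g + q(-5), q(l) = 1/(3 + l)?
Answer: 1849/4 ≈ 462.25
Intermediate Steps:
Z(j) = 1/3 (Z(j) = -1/(3*(0 - 1)) = -1/3/(-1) = -1/3*(-1) = 1/3)
L(T, g) = -1/2 + 7*g (L(T, g) = 7*g + 1/(3 - 5) = 7*g + 1/(-2) = 7*g - 1/2 = -1/2 + 7*g)
L(Z(-4), -3)**2 = (-1/2 + 7*(-3))**2 = (-1/2 - 21)**2 = (-43/2)**2 = 1849/4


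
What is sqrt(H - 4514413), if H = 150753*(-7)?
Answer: 2*I*sqrt(1392421) ≈ 2360.0*I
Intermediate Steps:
H = -1055271
sqrt(H - 4514413) = sqrt(-1055271 - 4514413) = sqrt(-5569684) = 2*I*sqrt(1392421)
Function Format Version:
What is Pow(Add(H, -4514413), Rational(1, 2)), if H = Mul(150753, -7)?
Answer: Mul(2, I, Pow(1392421, Rational(1, 2))) ≈ Mul(2360.0, I)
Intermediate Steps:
H = -1055271
Pow(Add(H, -4514413), Rational(1, 2)) = Pow(Add(-1055271, -4514413), Rational(1, 2)) = Pow(-5569684, Rational(1, 2)) = Mul(2, I, Pow(1392421, Rational(1, 2)))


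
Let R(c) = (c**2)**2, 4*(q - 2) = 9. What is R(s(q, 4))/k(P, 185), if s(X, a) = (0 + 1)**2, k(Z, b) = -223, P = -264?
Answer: -1/223 ≈ -0.0044843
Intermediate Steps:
q = 17/4 (q = 2 + (1/4)*9 = 2 + 9/4 = 17/4 ≈ 4.2500)
s(X, a) = 1 (s(X, a) = 1**2 = 1)
R(c) = c**4
R(s(q, 4))/k(P, 185) = 1**4/(-223) = 1*(-1/223) = -1/223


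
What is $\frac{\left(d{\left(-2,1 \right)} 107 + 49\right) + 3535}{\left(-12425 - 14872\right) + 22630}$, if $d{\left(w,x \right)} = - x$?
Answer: $- \frac{3477}{4667} \approx -0.74502$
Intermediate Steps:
$\frac{\left(d{\left(-2,1 \right)} 107 + 49\right) + 3535}{\left(-12425 - 14872\right) + 22630} = \frac{\left(\left(-1\right) 1 \cdot 107 + 49\right) + 3535}{\left(-12425 - 14872\right) + 22630} = \frac{\left(\left(-1\right) 107 + 49\right) + 3535}{\left(-12425 - 14872\right) + 22630} = \frac{\left(-107 + 49\right) + 3535}{-27297 + 22630} = \frac{-58 + 3535}{-4667} = 3477 \left(- \frac{1}{4667}\right) = - \frac{3477}{4667}$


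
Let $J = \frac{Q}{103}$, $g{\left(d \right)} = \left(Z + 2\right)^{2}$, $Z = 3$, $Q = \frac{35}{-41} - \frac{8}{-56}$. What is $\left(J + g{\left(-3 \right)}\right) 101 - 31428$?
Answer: $- \frac{854422187}{29561} \approx -28904.0$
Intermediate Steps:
$Q = - \frac{204}{287}$ ($Q = 35 \left(- \frac{1}{41}\right) - - \frac{1}{7} = - \frac{35}{41} + \frac{1}{7} = - \frac{204}{287} \approx -0.7108$)
$g{\left(d \right)} = 25$ ($g{\left(d \right)} = \left(3 + 2\right)^{2} = 5^{2} = 25$)
$J = - \frac{204}{29561}$ ($J = - \frac{204}{287 \cdot 103} = \left(- \frac{204}{287}\right) \frac{1}{103} = - \frac{204}{29561} \approx -0.006901$)
$\left(J + g{\left(-3 \right)}\right) 101 - 31428 = \left(- \frac{204}{29561} + 25\right) 101 - 31428 = \frac{738821}{29561} \cdot 101 - 31428 = \frac{74620921}{29561} - 31428 = - \frac{854422187}{29561}$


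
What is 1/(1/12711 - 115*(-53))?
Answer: 12711/77473546 ≈ 0.00016407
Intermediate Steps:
1/(1/12711 - 115*(-53)) = 1/(1/12711 + 6095) = 1/(77473546/12711) = 12711/77473546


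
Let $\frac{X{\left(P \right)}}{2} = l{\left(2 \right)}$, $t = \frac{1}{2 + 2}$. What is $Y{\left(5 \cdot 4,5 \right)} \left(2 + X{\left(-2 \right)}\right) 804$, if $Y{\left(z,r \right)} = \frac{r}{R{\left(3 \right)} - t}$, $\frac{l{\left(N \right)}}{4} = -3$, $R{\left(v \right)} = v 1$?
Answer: $-32160$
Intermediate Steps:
$R{\left(v \right)} = v$
$l{\left(N \right)} = -12$ ($l{\left(N \right)} = 4 \left(-3\right) = -12$)
$t = \frac{1}{4} \approx 0.25$
$Y{\left(z,r \right)} = \frac{4 r}{11}$ ($Y{\left(z,r \right)} = \frac{r}{3 - \frac{1}{4}} = \frac{r}{\frac{11}{4}} = r \frac{4}{11} = \frac{4 r}{11}$)
$X{\left(P \right)} = -24$ ($X{\left(P \right)} = 2 \left(-12\right) = -24$)
$Y{\left(5 \cdot 4,5 \right)} \left(2 + X{\left(-2 \right)}\right) 804 = \frac{4}{11} \cdot 5 \left(2 - 24\right) 804 = \frac{20}{11} \left(-22\right) 804 = \left(-40\right) 804 = -32160$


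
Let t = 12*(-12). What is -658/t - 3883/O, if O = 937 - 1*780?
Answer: -227923/11304 ≈ -20.163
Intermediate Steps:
O = 157 (O = 937 - 780 = 157)
t = -144
-658/t - 3883/O = -658/(-144) - 3883/157 = -658*(-1/144) - 3883*1/157 = 329/72 - 3883/157 = -227923/11304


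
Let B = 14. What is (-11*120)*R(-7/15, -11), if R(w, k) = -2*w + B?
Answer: -19712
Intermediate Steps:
R(w, k) = 14 - 2*w (R(w, k) = -2*w + 14 = 14 - 2*w)
(-11*120)*R(-7/15, -11) = (-11*120)*(14 - (-14)/15) = -1320*(14 - (-14)/15) = -1320*(14 - 2*(-7/15)) = -1320*(14 + 14/15) = -1320*224/15 = -19712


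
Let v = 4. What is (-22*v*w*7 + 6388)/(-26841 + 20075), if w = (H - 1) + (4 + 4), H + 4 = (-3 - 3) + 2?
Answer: -206/199 ≈ -1.0352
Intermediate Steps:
H = -8 (H = -4 + ((-3 - 3) + 2) = -4 + (-6 + 2) = -4 - 4 = -8)
w = -1 (w = (-8 - 1) + (4 + 4) = -9 + 8 = -1)
(-22*v*w*7 + 6388)/(-26841 + 20075) = (-88*(-1)*7 + 6388)/(-26841 + 20075) = (-22*(-4)*7 + 6388)/(-6766) = (88*7 + 6388)*(-1/6766) = (616 + 6388)*(-1/6766) = 7004*(-1/6766) = -206/199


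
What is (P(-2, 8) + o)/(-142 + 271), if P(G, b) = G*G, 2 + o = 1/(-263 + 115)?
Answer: 295/19092 ≈ 0.015451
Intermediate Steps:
o = -297/148 (o = -2 + 1/(-263 + 115) = -2 + 1/(-148) = -2 - 1/148 = -297/148 ≈ -2.0068)
P(G, b) = G²
(P(-2, 8) + o)/(-142 + 271) = ((-2)² - 297/148)/(-142 + 271) = (4 - 297/148)/129 = (295/148)*(1/129) = 295/19092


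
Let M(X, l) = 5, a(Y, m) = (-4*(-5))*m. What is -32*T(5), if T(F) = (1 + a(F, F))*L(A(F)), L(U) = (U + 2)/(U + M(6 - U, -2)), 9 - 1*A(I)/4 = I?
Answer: -19392/7 ≈ -2770.3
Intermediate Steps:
a(Y, m) = 20*m
A(I) = 36 - 4*I
L(U) = (2 + U)/(5 + U) (L(U) = (U + 2)/(U + 5) = (2 + U)/(5 + U))
T(F) = (1 + 20*F)*(38 - 4*F)/(41 - 4*F) (T(F) = (1 + 20*F)*((2 + (36 - 4*F))/(5 + (36 - 4*F))) = (1 + 20*F)*((38 - 4*F)/(41 - 4*F)) = (1 + 20*F)*(38 - 4*F)/(41 - 4*F))
-32*T(5) = -64*(-19 - 378*5 + 40*5²)/(-41 + 4*5) = -64*(-19 - 1890 + 40*25)/(-41 + 20) = -64*(-19 - 1890 + 1000)/(-21) = -64*(-1)*(-909)/21 = -32*606/7 = -19392/7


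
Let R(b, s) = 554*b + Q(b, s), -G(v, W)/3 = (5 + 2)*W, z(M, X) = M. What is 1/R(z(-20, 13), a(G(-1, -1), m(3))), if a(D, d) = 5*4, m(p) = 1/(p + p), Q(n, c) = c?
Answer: -1/11060 ≈ -9.0416e-5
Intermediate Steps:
G(v, W) = -21*W (G(v, W) = -3*(5 + 2)*W = -21*W)
m(p) = 1/(2*p)
a(D, d) = 20
R(b, s) = s + 554*b (R(b, s) = 554*b + s = s + 554*b)
1/R(z(-20, 13), a(G(-1, -1), m(3))) = 1/(20 + 554*(-20)) = 1/(20 - 11080) = 1/(-11060) = -1/11060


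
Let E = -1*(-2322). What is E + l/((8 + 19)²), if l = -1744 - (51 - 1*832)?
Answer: 187975/81 ≈ 2320.7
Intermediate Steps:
E = 2322
l = -963 (l = -1744 - (51 - 832) = -1744 - 1*(-781) = -1744 + 781 = -963)
E + l/((8 + 19)²) = 2322 - 963/(8 + 19)² = 2322 - 963/(27²) = 2322 - 963/729 = 2322 - 963*1/729 = 2322 - 107/81 = 187975/81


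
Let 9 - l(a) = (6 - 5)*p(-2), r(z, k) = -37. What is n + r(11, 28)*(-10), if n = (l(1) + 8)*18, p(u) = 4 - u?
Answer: 568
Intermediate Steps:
l(a) = 3 (l(a) = 9 - (6 - 5)*(4 - 1*(-2)) = 9 - (4 + 2) = 9 - 6 = 3)
n = 198 (n = (3 + 8)*18 = 11*18 = 198)
n + r(11, 28)*(-10) = 198 - 37*(-10) = 198 + 370 = 568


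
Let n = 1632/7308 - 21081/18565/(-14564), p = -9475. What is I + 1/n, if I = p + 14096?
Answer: 170146335801209/36784608089 ≈ 4625.5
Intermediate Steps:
I = 4621 (I = -9475 + 14096 = 4621)
n = 36784608089/164661821940 (n = 1632*(1/7308) - 21081*1/18565*(-1/14564) = 136/609 - 21081/18565*(-1/14564) = 136/609 + 21081/270380660 = 36784608089/164661821940 ≈ 0.22339)
I + 1/n = 4621 + 1/(36784608089/164661821940) = 4621 + 164661821940/36784608089 = 170146335801209/36784608089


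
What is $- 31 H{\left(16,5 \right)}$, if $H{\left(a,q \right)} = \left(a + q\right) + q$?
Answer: $-806$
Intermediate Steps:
$H{\left(a,q \right)} = a + 2 q$
$- 31 H{\left(16,5 \right)} = - 31 \left(16 + 2 \cdot 5\right) = - 31 \left(16 + 10\right) = \left(-31\right) 26 = -806$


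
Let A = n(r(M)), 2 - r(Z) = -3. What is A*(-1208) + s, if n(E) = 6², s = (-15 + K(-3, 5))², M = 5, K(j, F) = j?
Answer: -43164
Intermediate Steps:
r(Z) = 5 (r(Z) = 2 - 1*(-3) = 2 + 3 = 5)
s = 324 (s = (-15 - 3)² = (-18)² = 324)
n(E) = 36
A = 36
A*(-1208) + s = 36*(-1208) + 324 = -43488 + 324 = -43164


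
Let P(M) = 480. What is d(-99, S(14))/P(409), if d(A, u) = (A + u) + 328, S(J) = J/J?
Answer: 23/48 ≈ 0.47917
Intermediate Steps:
S(J) = 1
d(A, u) = 328 + A + u
d(-99, S(14))/P(409) = (328 - 99 + 1)/480 = 230*(1/480) = 23/48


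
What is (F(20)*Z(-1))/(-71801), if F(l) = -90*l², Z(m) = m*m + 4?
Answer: 180000/71801 ≈ 2.5069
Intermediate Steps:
Z(m) = 4 + m² (Z(m) = m² + 4 = 4 + m²)
(F(20)*Z(-1))/(-71801) = ((-90*20²)*(4 + (-1)²))/(-71801) = ((-90*400)*(4 + 1))*(-1/71801) = -36000*5*(-1/71801) = -180000*(-1/71801) = 180000/71801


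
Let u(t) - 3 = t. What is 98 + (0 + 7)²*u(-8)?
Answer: -147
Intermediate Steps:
u(t) = 3 + t
98 + (0 + 7)²*u(-8) = 98 + (0 + 7)²*(3 - 8) = 98 + 7²*(-5) = 98 + 49*(-5) = 98 - 245 = -147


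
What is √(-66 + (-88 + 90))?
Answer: 8*I ≈ 8.0*I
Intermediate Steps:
√(-66 + (-88 + 90)) = √(-66 + 2) = √(-64) = 8*I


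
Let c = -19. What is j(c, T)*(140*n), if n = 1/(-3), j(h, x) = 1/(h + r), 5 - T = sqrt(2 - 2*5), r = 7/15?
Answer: 350/139 ≈ 2.5180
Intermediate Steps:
r = 7/15 (r = 7*(1/15) = 7/15 ≈ 0.46667)
T = 5 - 2*I*sqrt(2) (T = 5 - sqrt(2 - 2*5) = 5 - sqrt(2 - 10) = 5 - sqrt(-8) = 5 - 2*I*sqrt(2) ≈ 5.0 - 2.8284*I)
j(h, x) = 1/(7/15 + h) (j(h, x) = 1/(h + 7/15) = 1/(7/15 + h))
n = -1/3 ≈ -0.33333
j(c, T)*(140*n) = (15/(7 + 15*(-19)))*(140*(-1/3)) = (15/(7 - 285))*(-140/3) = (15/(-278))*(-140/3) = (15*(-1/278))*(-140/3) = -15/278*(-140/3) = 350/139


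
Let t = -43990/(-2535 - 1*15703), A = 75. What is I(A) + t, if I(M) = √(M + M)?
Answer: 21995/9119 + 5*√6 ≈ 14.659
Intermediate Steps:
t = 21995/9119 (t = -43990/(-2535 - 15703) = -43990/(-18238) = -43990*(-1/18238) = 21995/9119 ≈ 2.4120)
I(M) = √2*√M (I(M) = √(2*M) = √2*√M)
I(A) + t = √2*√75 + 21995/9119 = √2*(5*√3) + 21995/9119 = 5*√6 + 21995/9119 = 21995/9119 + 5*√6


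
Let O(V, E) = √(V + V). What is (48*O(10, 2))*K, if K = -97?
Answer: -9312*√5 ≈ -20822.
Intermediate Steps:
O(V, E) = √2*√V (O(V, E) = √(2*V) = √2*√V)
(48*O(10, 2))*K = (48*(√2*√10))*(-97) = (48*(2*√5))*(-97) = (96*√5)*(-97) = -9312*√5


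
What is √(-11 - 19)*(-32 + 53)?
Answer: 21*I*√30 ≈ 115.02*I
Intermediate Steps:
√(-11 - 19)*(-32 + 53) = √(-30)*21 = (I*√30)*21 = 21*I*√30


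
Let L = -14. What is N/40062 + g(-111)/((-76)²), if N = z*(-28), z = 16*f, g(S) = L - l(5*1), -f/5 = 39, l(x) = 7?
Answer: 83958343/38566352 ≈ 2.1770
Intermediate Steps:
f = -195 (f = -5*39 = -195)
g(S) = -21 (g(S) = -14 - 1*7 = -14 - 7 = -21)
z = -3120 (z = 16*(-195) = -3120)
N = 87360 (N = -3120*(-28) = 87360)
N/40062 + g(-111)/((-76)²) = 87360/40062 - 21/((-76)²) = 87360*(1/40062) - 21/5776 = 14560/6677 - 21*1/5776 = 14560/6677 - 21/5776 = 83958343/38566352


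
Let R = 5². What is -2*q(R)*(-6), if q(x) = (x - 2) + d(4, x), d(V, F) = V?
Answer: 324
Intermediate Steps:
R = 25
q(x) = 2 + x (q(x) = (x - 2) + 4 = (-2 + x) + 4 = 2 + x)
-2*q(R)*(-6) = -2*(2 + 25)*(-6) = -2*27*(-6) = -54*(-6) = 324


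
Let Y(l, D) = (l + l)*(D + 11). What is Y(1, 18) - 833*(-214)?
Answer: 178320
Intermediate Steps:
Y(l, D) = 2*l*(11 + D) (Y(l, D) = (2*l)*(11 + D) = 2*l*(11 + D))
Y(1, 18) - 833*(-214) = 2*1*(11 + 18) - 833*(-214) = 2*1*29 + 178262 = 58 + 178262 = 178320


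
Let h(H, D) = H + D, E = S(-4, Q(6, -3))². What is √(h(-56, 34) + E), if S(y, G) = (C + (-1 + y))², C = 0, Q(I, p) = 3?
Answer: 3*√67 ≈ 24.556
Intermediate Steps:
S(y, G) = (-1 + y)² (S(y, G) = (0 + (-1 + y))² = (-1 + y)²)
E = 625 (E = ((-1 - 4)²)² = ((-5)²)² = 25² = 625)
h(H, D) = D + H
√(h(-56, 34) + E) = √((34 - 56) + 625) = √(-22 + 625) = √603 = 3*√67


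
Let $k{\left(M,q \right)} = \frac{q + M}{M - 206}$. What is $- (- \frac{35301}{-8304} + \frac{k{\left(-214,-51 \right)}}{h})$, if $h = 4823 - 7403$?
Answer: $- \frac{79687423}{18746280} \approx -4.2508$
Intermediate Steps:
$h = -2580$
$k{\left(M,q \right)} = \frac{M + q}{-206 + M}$
$- (- \frac{35301}{-8304} + \frac{k{\left(-214,-51 \right)}}{h}) = - (- \frac{35301}{-8304} + \frac{\frac{1}{-206 - 214} \left(-214 - 51\right)}{-2580}) = - (\left(-35301\right) \left(- \frac{1}{8304}\right) + \frac{1}{-420} \left(-265\right) \left(- \frac{1}{2580}\right)) = - (\frac{11767}{2768} + \left(- \frac{1}{420}\right) \left(-265\right) \left(- \frac{1}{2580}\right)) = - (\frac{11767}{2768} + \frac{53}{84} \left(- \frac{1}{2580}\right)) = - (\frac{11767}{2768} - \frac{53}{216720}) = \left(-1\right) \frac{79687423}{18746280} = - \frac{79687423}{18746280}$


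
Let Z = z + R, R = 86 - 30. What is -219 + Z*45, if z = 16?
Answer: 3021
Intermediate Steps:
R = 56
Z = 72 (Z = 16 + 56 = 72)
-219 + Z*45 = -219 + 72*45 = -219 + 3240 = 3021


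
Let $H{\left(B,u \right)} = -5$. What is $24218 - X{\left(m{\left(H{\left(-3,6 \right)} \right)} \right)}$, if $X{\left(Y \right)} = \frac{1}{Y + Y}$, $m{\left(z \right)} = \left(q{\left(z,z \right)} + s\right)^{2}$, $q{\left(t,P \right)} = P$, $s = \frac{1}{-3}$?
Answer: $\frac{12399607}{512} \approx 24218.0$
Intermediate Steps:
$s = - \frac{1}{3} \approx -0.33333$
$m{\left(z \right)} = \left(- \frac{1}{3} + z\right)^{2}$ ($m{\left(z \right)} = \left(z - \frac{1}{3}\right)^{2} = \left(- \frac{1}{3} + z\right)^{2}$)
$X{\left(Y \right)} = \frac{1}{2 Y}$
$24218 - X{\left(m{\left(H{\left(-3,6 \right)} \right)} \right)} = 24218 - \frac{1}{2 \frac{\left(-1 + 3 \left(-5\right)\right)^{2}}{9}} = 24218 - \frac{1}{2 \frac{\left(-1 - 15\right)^{2}}{9}} = 24218 - \frac{1}{2 \frac{\left(-16\right)^{2}}{9}} = 24218 - \frac{1}{2 \cdot \frac{1}{9} \cdot 256} = 24218 - \frac{1}{2 \cdot \frac{256}{9}} = 24218 - \frac{1}{2} \cdot \frac{9}{256} = 24218 - \frac{9}{512} = \frac{12399607}{512}$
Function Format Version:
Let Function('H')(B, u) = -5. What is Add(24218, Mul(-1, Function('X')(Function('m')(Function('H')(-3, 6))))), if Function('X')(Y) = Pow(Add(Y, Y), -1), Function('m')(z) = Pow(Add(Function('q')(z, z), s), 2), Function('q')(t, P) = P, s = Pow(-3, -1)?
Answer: Rational(12399607, 512) ≈ 24218.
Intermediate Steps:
s = Rational(-1, 3) ≈ -0.33333
Function('m')(z) = Pow(Add(Rational(-1, 3), z), 2) (Function('m')(z) = Pow(Add(z, Rational(-1, 3)), 2) = Pow(Add(Rational(-1, 3), z), 2))
Function('X')(Y) = Mul(Rational(1, 2), Pow(Y, -1)) (Function('X')(Y) = Pow(Mul(2, Y), -1) = Mul(Rational(1, 2), Pow(Y, -1)))
Add(24218, Mul(-1, Function('X')(Function('m')(Function('H')(-3, 6))))) = Add(24218, Mul(-1, Mul(Rational(1, 2), Pow(Mul(Rational(1, 9), Pow(Add(-1, Mul(3, -5)), 2)), -1)))) = Add(24218, Mul(-1, Mul(Rational(1, 2), Pow(Mul(Rational(1, 9), Pow(Add(-1, -15), 2)), -1)))) = Add(24218, Mul(-1, Mul(Rational(1, 2), Pow(Mul(Rational(1, 9), Pow(-16, 2)), -1)))) = Add(24218, Mul(-1, Mul(Rational(1, 2), Pow(Mul(Rational(1, 9), 256), -1)))) = Add(24218, Mul(-1, Mul(Rational(1, 2), Pow(Rational(256, 9), -1)))) = Add(24218, Mul(-1, Mul(Rational(1, 2), Rational(9, 256)))) = Add(24218, Mul(-1, Rational(9, 512))) = Add(24218, Rational(-9, 512)) = Rational(12399607, 512)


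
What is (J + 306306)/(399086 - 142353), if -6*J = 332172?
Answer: 250944/256733 ≈ 0.97745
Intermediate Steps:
J = -55362 (J = -1/6*332172 = -55362)
(J + 306306)/(399086 - 142353) = (-55362 + 306306)/(399086 - 142353) = 250944/256733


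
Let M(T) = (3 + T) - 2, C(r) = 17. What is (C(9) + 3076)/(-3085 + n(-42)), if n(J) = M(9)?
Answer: -1031/1025 ≈ -1.0059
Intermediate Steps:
M(T) = 1 + T
n(J) = 10 (n(J) = 1 + 9 = 10)
(C(9) + 3076)/(-3085 + n(-42)) = (17 + 3076)/(-3085 + 10) = 3093/(-3075) = 3093*(-1/3075) = -1031/1025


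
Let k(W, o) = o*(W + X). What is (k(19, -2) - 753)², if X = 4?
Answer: 638401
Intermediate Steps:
k(W, o) = o*(4 + W) (k(W, o) = o*(W + 4) = o*(4 + W))
(k(19, -2) - 753)² = (-2*(4 + 19) - 753)² = (-2*23 - 753)² = (-46 - 753)² = (-799)² = 638401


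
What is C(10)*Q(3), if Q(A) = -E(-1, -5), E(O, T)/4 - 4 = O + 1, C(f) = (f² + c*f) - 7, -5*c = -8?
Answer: -1744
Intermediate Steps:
c = 8/5 (c = -⅕*(-8) = 8/5 ≈ 1.6000)
C(f) = -7 + f² + 8*f/5 (C(f) = (f² + 8*f/5) - 7 = -7 + f² + 8*f/5)
E(O, T) = 20 + 4*O (E(O, T) = 16 + 4*(O + 1) = 16 + 4*(1 + O) = 16 + (4 + 4*O) = 20 + 4*O)
Q(A) = -16 (Q(A) = -(20 + 4*(-1)) = -(20 - 4) = -1*16 = -16)
C(10)*Q(3) = (-7 + 10² + (8/5)*10)*(-16) = (-7 + 100 + 16)*(-16) = 109*(-16) = -1744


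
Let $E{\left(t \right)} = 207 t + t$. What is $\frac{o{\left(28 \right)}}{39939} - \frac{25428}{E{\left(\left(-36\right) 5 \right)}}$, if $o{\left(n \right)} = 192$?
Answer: $\frac{2185379}{3195120} \approx 0.68397$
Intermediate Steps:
$E{\left(t \right)} = 208 t$
$\frac{o{\left(28 \right)}}{39939} - \frac{25428}{E{\left(\left(-36\right) 5 \right)}} = \frac{192}{39939} - \frac{25428}{208 \left(\left(-36\right) 5\right)} = 192 \cdot \frac{1}{39939} - \frac{25428}{208 \left(-180\right)} = \frac{64}{13313} - \frac{25428}{-37440} = \frac{64}{13313} - - \frac{163}{240} = \frac{64}{13313} + \frac{163}{240} = \frac{2185379}{3195120}$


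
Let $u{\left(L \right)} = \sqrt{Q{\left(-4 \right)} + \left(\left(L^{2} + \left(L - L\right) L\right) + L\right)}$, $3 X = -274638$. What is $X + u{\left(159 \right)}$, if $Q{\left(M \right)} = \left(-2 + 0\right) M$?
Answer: $-91546 + 2 \sqrt{6362} \approx -91387.0$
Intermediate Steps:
$X = -91546$ ($X = \frac{1}{3} \left(-274638\right) = -91546$)
$Q{\left(M \right)} = - 2 M$
$u{\left(L \right)} = \sqrt{8 + L + L^{2}}$ ($u{\left(L \right)} = \sqrt{\left(-2\right) \left(-4\right) + \left(\left(L^{2} + \left(L - L\right) L\right) + L\right)} = \sqrt{8 + \left(\left(L^{2} + 0 L\right) + L\right)} = \sqrt{8 + \left(\left(L^{2} + 0\right) + L\right)} = \sqrt{8 + \left(L^{2} + L\right)} = \sqrt{8 + \left(L + L^{2}\right)} = \sqrt{8 + L + L^{2}}$)
$X + u{\left(159 \right)} = -91546 + \sqrt{8 + 159 + 159^{2}} = -91546 + \sqrt{8 + 159 + 25281} = -91546 + \sqrt{25448} = -91546 + 2 \sqrt{6362}$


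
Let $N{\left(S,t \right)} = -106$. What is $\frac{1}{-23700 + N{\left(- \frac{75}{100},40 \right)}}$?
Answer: $- \frac{1}{23806} \approx -4.2006 \cdot 10^{-5}$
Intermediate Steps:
$\frac{1}{-23700 + N{\left(- \frac{75}{100},40 \right)}} = \frac{1}{-23700 - 106} = \frac{1}{-23806} = - \frac{1}{23806}$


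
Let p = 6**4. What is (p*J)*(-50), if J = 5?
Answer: -324000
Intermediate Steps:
p = 1296
(p*J)*(-50) = (1296*5)*(-50) = 6480*(-50) = -324000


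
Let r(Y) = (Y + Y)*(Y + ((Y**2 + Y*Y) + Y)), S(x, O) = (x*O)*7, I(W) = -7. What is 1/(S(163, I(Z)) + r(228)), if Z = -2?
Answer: 1/47609357 ≈ 2.1004e-8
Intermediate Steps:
S(x, O) = 7*O*x (S(x, O) = (O*x)*7 = 7*O*x)
r(Y) = 2*Y*(2*Y + 2*Y**2) (r(Y) = (2*Y)*(Y + ((Y**2 + Y**2) + Y)) = (2*Y)*(Y + (2*Y**2 + Y)) = (2*Y)*(Y + (Y + 2*Y**2)) = (2*Y)*(2*Y + 2*Y**2) = 2*Y*(2*Y + 2*Y**2))
1/(S(163, I(Z)) + r(228)) = 1/(7*(-7)*163 + 4*228**2*(1 + 228)) = 1/(-7987 + 4*51984*229) = 1/(-7987 + 47617344) = 1/47609357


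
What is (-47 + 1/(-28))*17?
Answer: -22389/28 ≈ -799.61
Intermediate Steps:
(-47 + 1/(-28))*17 = (-47 - 1/28)*17 = -1317/28*17 = -22389/28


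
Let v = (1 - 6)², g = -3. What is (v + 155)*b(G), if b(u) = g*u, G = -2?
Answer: 1080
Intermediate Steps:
v = 25 (v = (-5)² = 25)
b(u) = -3*u
(v + 155)*b(G) = (25 + 155)*(-3*(-2)) = 180*6 = 1080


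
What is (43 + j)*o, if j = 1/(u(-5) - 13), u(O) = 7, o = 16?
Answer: 2056/3 ≈ 685.33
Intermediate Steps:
j = -⅙ (j = 1/(7 - 13) = 1/(-6) = -⅙ ≈ -0.16667)
(43 + j)*o = (43 - ⅙)*16 = (257/6)*16 = 2056/3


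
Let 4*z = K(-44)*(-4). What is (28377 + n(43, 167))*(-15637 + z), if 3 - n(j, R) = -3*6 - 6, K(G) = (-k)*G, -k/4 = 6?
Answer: -414158724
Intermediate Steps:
k = -24 (k = -4*6 = -24)
K(G) = 24*G (K(G) = (-1*(-24))*G = 24*G)
n(j, R) = 27 (n(j, R) = 3 - (-3*6 - 6) = 3 - (-18 - 6) = 3 - 1*(-24) = 3 + 24 = 27)
z = 1056 (z = ((24*(-44))*(-4))/4 = (-1056*(-4))/4 = (¼)*4224 = 1056)
(28377 + n(43, 167))*(-15637 + z) = (28377 + 27)*(-15637 + 1056) = 28404*(-14581) = -414158724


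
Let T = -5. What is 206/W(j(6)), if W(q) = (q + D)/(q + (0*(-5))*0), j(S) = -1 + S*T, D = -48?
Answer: 6386/79 ≈ 80.835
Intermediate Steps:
j(S) = -1 - 5*S (j(S) = -1 + S*(-5) = -1 - 5*S)
W(q) = (-48 + q)/q (W(q) = (q - 48)/(q + (0*(-5))*0) = (-48 + q)/(q + 0*0) = (-48 + q)/(q + 0) = (-48 + q)/q)
206/W(j(6)) = 206/(((-48 + (-1 - 5*6))/(-1 - 5*6))) = 206/(((-48 + (-1 - 30))/(-1 - 30))) = 206/(((-48 - 31)/(-31))) = 206/((-1/31*(-79))) = 206/(79/31) = 206*(31/79) = 6386/79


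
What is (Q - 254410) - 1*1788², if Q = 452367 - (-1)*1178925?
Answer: -1820062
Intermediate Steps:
Q = 1631292 (Q = 452367 - 1*(-1178925) = 452367 + 1178925 = 1631292)
(Q - 254410) - 1*1788² = (1631292 - 254410) - 1*1788² = 1376882 - 1*3196944 = 1376882 - 3196944 = -1820062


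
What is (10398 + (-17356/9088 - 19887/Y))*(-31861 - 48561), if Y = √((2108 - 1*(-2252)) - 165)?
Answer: -949780482487/1136 + 1599352314*√4195/4195 ≈ -8.1138e+8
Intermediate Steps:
Y = √4195 (Y = √((2108 + 2252) - 165) = √(4360 - 165) = √4195 ≈ 64.769)
(10398 + (-17356/9088 - 19887/Y))*(-31861 - 48561) = (10398 + (-17356/9088 - 19887*√4195/4195))*(-31861 - 48561) = (10398 + (-17356*1/9088 - 19887*√4195/4195))*(-80422) = (10398 + (-4339/2272 - 19887*√4195/4195))*(-80422) = (23619917/2272 - 19887*√4195/4195)*(-80422) = -949780482487/1136 + 1599352314*√4195/4195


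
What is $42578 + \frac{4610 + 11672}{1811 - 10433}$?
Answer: $\frac{183545617}{4311} \approx 42576.0$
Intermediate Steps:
$42578 + \frac{4610 + 11672}{1811 - 10433} = 42578 + \frac{16282}{-8622} = 42578 + 16282 \left(- \frac{1}{8622}\right) = 42578 - \frac{8141}{4311} = \frac{183545617}{4311}$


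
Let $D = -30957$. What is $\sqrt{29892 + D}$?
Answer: $i \sqrt{1065} \approx 32.634 i$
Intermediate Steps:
$\sqrt{29892 + D} = \sqrt{29892 - 30957} = \sqrt{-1065} = i \sqrt{1065}$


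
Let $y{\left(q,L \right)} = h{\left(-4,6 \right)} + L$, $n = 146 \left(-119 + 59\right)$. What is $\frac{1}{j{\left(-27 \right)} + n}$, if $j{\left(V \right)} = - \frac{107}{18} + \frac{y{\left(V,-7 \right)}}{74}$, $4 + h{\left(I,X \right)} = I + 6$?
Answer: $- \frac{333}{2919100} \approx -0.00011408$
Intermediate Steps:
$h{\left(I,X \right)} = 2 + I$ ($h{\left(I,X \right)} = -4 + \left(I + 6\right) = -4 + \left(6 + I\right) = 2 + I$)
$n = -8760$ ($n = 146 \left(-60\right) = -8760$)
$y{\left(q,L \right)} = -2 + L$ ($y{\left(q,L \right)} = \left(2 - 4\right) + L = -2 + L$)
$j{\left(V \right)} = - \frac{2020}{333}$ ($j{\left(V \right)} = - \frac{107}{18} + \frac{-2 - 7}{74} = \left(-107\right) \frac{1}{18} - \frac{9}{74} = - \frac{107}{18} - \frac{9}{74} = - \frac{2020}{333}$)
$\frac{1}{j{\left(-27 \right)} + n} = \frac{1}{- \frac{2020}{333} - 8760} = \frac{1}{- \frac{2919100}{333}} = - \frac{333}{2919100}$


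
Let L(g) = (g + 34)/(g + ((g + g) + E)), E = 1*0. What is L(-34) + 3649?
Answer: 3649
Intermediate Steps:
E = 0
L(g) = (34 + g)/(3*g) (L(g) = (g + 34)/(g + ((g + g) + 0)) = (34 + g)/(g + (2*g + 0)) = (34 + g)/(g + 2*g) = (34 + g)/((3*g)) = (34 + g)*(1/(3*g)) = (34 + g)/(3*g))
L(-34) + 3649 = (⅓)*(34 - 34)/(-34) + 3649 = (⅓)*(-1/34)*0 + 3649 = 0 + 3649 = 3649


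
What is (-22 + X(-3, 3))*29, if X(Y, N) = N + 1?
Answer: -522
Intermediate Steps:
X(Y, N) = 1 + N
(-22 + X(-3, 3))*29 = (-22 + (1 + 3))*29 = (-22 + 4)*29 = -18*29 = -522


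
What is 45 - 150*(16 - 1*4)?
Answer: -1755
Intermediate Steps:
45 - 150*(16 - 1*4) = 45 - 150*(16 - 4) = 45 - 150*12 = 45 - 1800 = -1755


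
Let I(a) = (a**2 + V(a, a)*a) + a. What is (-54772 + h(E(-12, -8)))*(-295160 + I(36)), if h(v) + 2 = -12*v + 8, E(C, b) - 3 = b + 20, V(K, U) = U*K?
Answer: 13581112712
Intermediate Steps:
V(K, U) = K*U
E(C, b) = 23 + b (E(C, b) = 3 + (b + 20) = 3 + (20 + b) = 23 + b)
I(a) = a + a**2 + a**3 (I(a) = (a**2 + (a*a)*a) + a = (a**2 + a**2*a) + a = (a**2 + a**3) + a = a + a**2 + a**3)
h(v) = 6 - 12*v (h(v) = -2 + (-12*v + 8) = -2 + (8 - 12*v) = 6 - 12*v)
(-54772 + h(E(-12, -8)))*(-295160 + I(36)) = (-54772 + (6 - 12*(23 - 8)))*(-295160 + 36*(1 + 36 + 36**2)) = (-54772 + (6 - 12*15))*(-295160 + 36*(1 + 36 + 1296)) = (-54772 + (6 - 180))*(-295160 + 36*1333) = (-54772 - 174)*(-295160 + 47988) = -54946*(-247172) = 13581112712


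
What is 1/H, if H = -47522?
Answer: -1/47522 ≈ -2.1043e-5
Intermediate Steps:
1/H = 1/(-47522) = -1/47522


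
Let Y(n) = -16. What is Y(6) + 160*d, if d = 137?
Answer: 21904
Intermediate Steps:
Y(6) + 160*d = -16 + 160*137 = -16 + 21920 = 21904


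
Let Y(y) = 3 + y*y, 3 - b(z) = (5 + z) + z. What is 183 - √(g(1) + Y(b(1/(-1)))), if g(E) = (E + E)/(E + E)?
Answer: 181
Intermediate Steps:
g(E) = 1 (g(E) = (2*E)/((2*E)) = (2*E)*(1/(2*E)) = 1)
b(z) = -2 - 2*z (b(z) = 3 - ((5 + z) + z) = 3 - (5 + 2*z) = 3 + (-5 - 2*z) = -2 - 2*z)
Y(y) = 3 + y²
183 - √(g(1) + Y(b(1/(-1)))) = 183 - √(1 + (3 + (-2 - 2/(-1))²)) = 183 - √(1 + (3 + (-2 - 2*(-1))²)) = 183 - √(1 + (3 + (-2 + 2)²)) = 183 - √(1 + (3 + 0²)) = 183 - √(1 + (3 + 0)) = 183 - √(1 + 3) = 183 - √4 = 183 - 1*2 = 183 - 2 = 181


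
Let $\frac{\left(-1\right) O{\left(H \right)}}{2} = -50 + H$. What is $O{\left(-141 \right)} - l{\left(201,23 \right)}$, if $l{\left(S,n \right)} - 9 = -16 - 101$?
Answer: $490$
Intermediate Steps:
$O{\left(H \right)} = 100 - 2 H$ ($O{\left(H \right)} = - 2 \left(-50 + H\right) = 100 - 2 H$)
$l{\left(S,n \right)} = -108$ ($l{\left(S,n \right)} = 9 - 117 = -108$)
$O{\left(-141 \right)} - l{\left(201,23 \right)} = \left(100 - -282\right) - -108 = \left(100 + 282\right) + 108 = 382 + 108 = 490$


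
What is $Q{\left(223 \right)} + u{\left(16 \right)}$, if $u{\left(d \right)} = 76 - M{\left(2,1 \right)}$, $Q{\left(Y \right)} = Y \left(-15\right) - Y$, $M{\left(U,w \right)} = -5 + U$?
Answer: $-3489$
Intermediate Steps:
$Q{\left(Y \right)} = - 16 Y$ ($Q{\left(Y \right)} = - 15 Y - Y = - 16 Y$)
$u{\left(d \right)} = 79$ ($u{\left(d \right)} = 76 - \left(-5 + 2\right) = 76 - -3 = 76 + 3 = 79$)
$Q{\left(223 \right)} + u{\left(16 \right)} = \left(-16\right) 223 + 79 = -3568 + 79 = -3489$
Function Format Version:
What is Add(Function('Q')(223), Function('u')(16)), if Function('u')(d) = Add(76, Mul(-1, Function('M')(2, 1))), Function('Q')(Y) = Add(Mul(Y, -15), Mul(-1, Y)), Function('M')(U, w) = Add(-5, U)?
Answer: -3489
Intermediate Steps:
Function('Q')(Y) = Mul(-16, Y) (Function('Q')(Y) = Add(Mul(-15, Y), Mul(-1, Y)) = Mul(-16, Y))
Function('u')(d) = 79 (Function('u')(d) = Add(76, Mul(-1, Add(-5, 2))) = Add(76, Mul(-1, -3)) = Add(76, 3) = 79)
Add(Function('Q')(223), Function('u')(16)) = Add(Mul(-16, 223), 79) = Add(-3568, 79) = -3489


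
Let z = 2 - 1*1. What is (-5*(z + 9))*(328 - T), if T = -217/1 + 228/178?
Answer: -2419550/89 ≈ -27186.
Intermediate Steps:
z = 1 (z = 2 - 1 = 1)
T = -19199/89 (T = -217*1 + 228*(1/178) = -217 + 114/89 = -19199/89 ≈ -215.72)
(-5*(z + 9))*(328 - T) = (-5*(1 + 9))*(328 - 1*(-19199/89)) = (-5*10)*(328 + 19199/89) = -50*48391/89 = -2419550/89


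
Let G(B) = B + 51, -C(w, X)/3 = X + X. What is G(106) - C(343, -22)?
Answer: 25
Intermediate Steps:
C(w, X) = -6*X (C(w, X) = -3*(X + X) = -6*X)
G(B) = 51 + B
G(106) - C(343, -22) = (51 + 106) - (-6)*(-22) = 157 - 1*132 = 157 - 132 = 25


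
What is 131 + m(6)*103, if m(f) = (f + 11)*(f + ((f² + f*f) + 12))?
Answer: 157721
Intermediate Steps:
m(f) = (11 + f)*(12 + f + 2*f²) (m(f) = (11 + f)*(f + ((f² + f²) + 12)) = (11 + f)*(f + (2*f² + 12)) = (11 + f)*(f + (12 + 2*f²)) = (11 + f)*(12 + f + 2*f²))
131 + m(6)*103 = 131 + (132 + 2*6³ + 23*6 + 23*6²)*103 = 131 + (132 + 2*216 + 138 + 23*36)*103 = 131 + (132 + 432 + 138 + 828)*103 = 131 + 1530*103 = 131 + 157590 = 157721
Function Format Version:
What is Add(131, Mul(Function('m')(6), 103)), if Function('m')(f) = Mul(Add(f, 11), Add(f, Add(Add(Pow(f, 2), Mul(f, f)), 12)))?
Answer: 157721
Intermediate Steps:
Function('m')(f) = Mul(Add(11, f), Add(12, f, Mul(2, Pow(f, 2)))) (Function('m')(f) = Mul(Add(11, f), Add(f, Add(Add(Pow(f, 2), Pow(f, 2)), 12))) = Mul(Add(11, f), Add(f, Add(Mul(2, Pow(f, 2)), 12))) = Mul(Add(11, f), Add(f, Add(12, Mul(2, Pow(f, 2))))) = Mul(Add(11, f), Add(12, f, Mul(2, Pow(f, 2)))))
Add(131, Mul(Function('m')(6), 103)) = Add(131, Mul(Add(132, Mul(2, Pow(6, 3)), Mul(23, 6), Mul(23, Pow(6, 2))), 103)) = Add(131, Mul(Add(132, Mul(2, 216), 138, Mul(23, 36)), 103)) = Add(131, Mul(Add(132, 432, 138, 828), 103)) = Add(131, Mul(1530, 103)) = Add(131, 157590) = 157721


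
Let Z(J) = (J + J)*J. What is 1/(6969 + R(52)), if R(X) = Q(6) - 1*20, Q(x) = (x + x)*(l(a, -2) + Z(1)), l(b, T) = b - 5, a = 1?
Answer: 1/6925 ≈ 0.00014440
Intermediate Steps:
Z(J) = 2*J**2 (Z(J) = (2*J)*J = 2*J**2)
l(b, T) = -5 + b
Q(x) = -4*x (Q(x) = (x + x)*((-5 + 1) + 2*1**2) = (2*x)*(-4 + 2*1) = (2*x)*(-4 + 2) = (2*x)*(-2) = -4*x)
R(X) = -44 (R(X) = -4*6 - 1*20 = -24 - 20 = -44)
1/(6969 + R(52)) = 1/(6969 - 44) = 1/6925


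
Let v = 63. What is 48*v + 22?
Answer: 3046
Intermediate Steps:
48*v + 22 = 48*63 + 22 = 3024 + 22 = 3046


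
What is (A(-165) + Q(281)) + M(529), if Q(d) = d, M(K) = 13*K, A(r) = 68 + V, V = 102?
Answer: 7328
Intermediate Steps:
A(r) = 170 (A(r) = 68 + 102 = 170)
(A(-165) + Q(281)) + M(529) = (170 + 281) + 13*529 = 451 + 6877 = 7328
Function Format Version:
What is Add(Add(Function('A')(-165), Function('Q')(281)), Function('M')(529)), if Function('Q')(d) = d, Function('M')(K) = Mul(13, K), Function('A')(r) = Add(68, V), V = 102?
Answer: 7328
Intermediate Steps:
Function('A')(r) = 170 (Function('A')(r) = Add(68, 102) = 170)
Add(Add(Function('A')(-165), Function('Q')(281)), Function('M')(529)) = Add(Add(170, 281), Mul(13, 529)) = Add(451, 6877) = 7328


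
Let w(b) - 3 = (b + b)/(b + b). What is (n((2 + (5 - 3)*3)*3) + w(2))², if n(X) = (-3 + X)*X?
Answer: 258064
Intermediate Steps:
w(b) = 4 (w(b) = 3 + (b + b)/(b + b) = 3 + (2*b)/((2*b)) = 3 + (2*b)*(1/(2*b)) = 3 + 1 = 4)
n(X) = X*(-3 + X)
(n((2 + (5 - 3)*3)*3) + w(2))² = (((2 + (5 - 3)*3)*3)*(-3 + (2 + (5 - 3)*3)*3) + 4)² = (((2 + 2*3)*3)*(-3 + (2 + 2*3)*3) + 4)² = (((2 + 6)*3)*(-3 + (2 + 6)*3) + 4)² = ((8*3)*(-3 + 8*3) + 4)² = (24*(-3 + 24) + 4)² = (24*21 + 4)² = (504 + 4)² = 508² = 258064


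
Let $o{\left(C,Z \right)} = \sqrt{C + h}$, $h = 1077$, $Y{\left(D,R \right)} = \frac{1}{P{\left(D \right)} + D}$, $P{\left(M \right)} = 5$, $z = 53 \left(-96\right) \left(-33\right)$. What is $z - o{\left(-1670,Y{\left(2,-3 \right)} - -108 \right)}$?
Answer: $167904 - i \sqrt{593} \approx 1.679 \cdot 10^{5} - 24.352 i$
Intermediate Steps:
$z = 167904$ ($z = \left(-5088\right) \left(-33\right) = 167904$)
$Y{\left(D,R \right)} = \frac{1}{5 + D}$
$o{\left(C,Z \right)} = \sqrt{1077 + C}$ ($o{\left(C,Z \right)} = \sqrt{C + 1077} = \sqrt{1077 + C}$)
$z - o{\left(-1670,Y{\left(2,-3 \right)} - -108 \right)} = 167904 - \sqrt{1077 - 1670} = 167904 - \sqrt{-593} = 167904 - i \sqrt{593}$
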